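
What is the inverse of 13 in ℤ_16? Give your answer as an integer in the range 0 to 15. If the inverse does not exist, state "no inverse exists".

5

Extended Euclidean algorithm:
16 = 1·13 + 3
13 = 4·3 + 1
3 = 3·1 + 0
The gcd is 1. Working backward:
1 = 13 − 4·3
1 = −4·16 + 5·13
So 13·5 ≡ 1 (mod 16).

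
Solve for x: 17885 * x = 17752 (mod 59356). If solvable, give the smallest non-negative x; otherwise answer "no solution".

43188

First find gcd(17885, 59356):
59356 = 3·17885 + 5701
17885 = 3·5701 + 782
5701 = 7·782 + 227
782 = 3·227 + 101
227 = 2·101 + 25
101 = 4·25 + 1
25 = 25·1 + 0
gcd = 1, so a unique solution mod 59356 exists.
Back-substitute for the Bézout coefficients:
1 = 101 − 4·25
1 = −4·227 + 9·101
1 = 9·782 − 31·227
1 = −31·5701 + 226·782
1 = 226·17885 − 709·5701
1 = −709·59356 + 2353·17885
So 17885·(2353) ≡ 1 (mod 59356), giving 17885⁻¹ ≡ 2353.
x ≡ 17885⁻¹·17752 ≡ 2353·17752 ≡ 43188 (mod 59356).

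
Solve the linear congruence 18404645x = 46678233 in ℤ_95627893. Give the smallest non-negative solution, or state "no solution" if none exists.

First find gcd(18404645, 95627893):
95627893 = 5×18404645 + 3604668
18404645 = 5×3604668 + 381305
3604668 = 9×381305 + 172923
381305 = 2×172923 + 35459
172923 = 4×35459 + 31087
35459 = 1×31087 + 4372
31087 = 7×4372 + 483
4372 = 9×483 + 25
483 = 19×25 + 8
25 = 3×8 + 1
8 = 8×1 + 0
gcd = 1, so a unique solution mod 95627893 exists.
Back-substitute for the Bézout coefficients:
1 = 25 − 3·8
1 = −3·483 + 58·25
1 = 58·4372 − 525·483
1 = −525·31087 + 3733·4372
1 = 3733·35459 − 4258·31087
1 = −4258·172923 + 20765·35459
1 = 20765·381305 − 45788·172923
1 = −45788·3604668 + 432857·381305
1 = 432857·18404645 − 2210073·3604668
1 = −2210073·95627893 + 11483222·18404645
So 18404645·(11483222) ≡ 1 (mod 95627893), giving 18404645⁻¹ ≡ 11483222.
x ≡ 18404645⁻¹·46678233 ≡ 11483222·46678233 ≡ 81798443 (mod 95627893).

81798443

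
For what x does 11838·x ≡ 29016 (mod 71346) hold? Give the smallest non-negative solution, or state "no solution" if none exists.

6632

First find gcd(11838, 71346):
71346 = 6·11838 + 318
11838 = 37·318 + 72
318 = 4·72 + 30
72 = 2·30 + 12
30 = 2·12 + 6
12 = 2·6 + 0
gcd = 6 and 6 | 29016, so solutions exist. Divide through by 6: 1973x ≡ 4836 (mod 11891).
Now find 1973⁻¹ mod 11891:
11891 = 6*1973 + 53
1973 = 37*53 + 12
53 = 4*12 + 5
12 = 2*5 + 2
5 = 2*2 + 1
2 = 2*1 + 0
Back-substitute:
1 = 5 − 2·2
1 = −2·12 + 5·5
1 = 5·53 − 22·12
1 = −22·1973 + 819·53
1 = 819·11891 − 4936·1973
So 1973·(-4936) ≡ 1 (mod 11891), i.e. 1973⁻¹ ≡ 6955.
Then x ≡ 6955·4836 ≡ 6632 (mod 11891); the smallest non-negative solution is x = 6632.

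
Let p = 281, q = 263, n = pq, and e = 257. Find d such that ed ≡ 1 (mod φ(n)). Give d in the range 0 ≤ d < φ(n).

φ(n) = (p−1)(q−1) = 280·262 = 73360.
Need d with 257·d ≡ 1 (mod 73360). Apply the extended Euclidean algorithm:
73360 = 285·257 + 115
257 = 2·115 + 27
115 = 4·27 + 7
27 = 3·7 + 6
7 = 1·6 + 1
6 = 6·1 + 0
Back-substitute:
1 = 7 − 6
1 = −27 + 4·7
1 = 4·115 − 17·27
1 = −17·257 + 38·115
1 = 38·73360 − 10847·257
So 257·(-10847) ≡ 1 (mod 73360), hence d ≡ -10847 ≡ 62513 (mod 73360).

62513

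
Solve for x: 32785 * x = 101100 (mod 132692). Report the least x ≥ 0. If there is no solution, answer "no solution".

47276

First find gcd(32785, 132692):
132692 = 4×32785 + 1552
32785 = 21×1552 + 193
1552 = 8×193 + 8
193 = 24×8 + 1
8 = 8×1 + 0
gcd = 1, so a unique solution mod 132692 exists.
Back-substitute for the Bézout coefficients:
1 = 193 − 24·8
1 = −24·1552 + 193·193
1 = 193·32785 − 4077·1552
1 = −4077·132692 + 16501·32785
So 32785·(16501) ≡ 1 (mod 132692), giving 32785⁻¹ ≡ 16501.
x ≡ 32785⁻¹·101100 ≡ 16501·101100 ≡ 47276 (mod 132692).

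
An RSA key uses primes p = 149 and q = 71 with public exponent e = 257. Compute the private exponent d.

4273

φ(n) = (p−1)(q−1) = 148·70 = 10360.
Need d with 257·d ≡ 1 (mod 10360). Apply the extended Euclidean algorithm:
10360 = 40×257 + 80
257 = 3×80 + 17
80 = 4×17 + 12
17 = 1×12 + 5
12 = 2×5 + 2
5 = 2×2 + 1
2 = 2×1 + 0
Back-substitute:
1 = 5 − 2·2
1 = −2·12 + 5·5
1 = 5·17 − 7·12
1 = −7·80 + 33·17
1 = 33·257 − 106·80
1 = −106·10360 + 4273·257
So 257·4273 ≡ 1 (mod 10360), hence d = 4273.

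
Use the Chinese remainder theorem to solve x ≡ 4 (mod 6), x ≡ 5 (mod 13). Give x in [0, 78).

70

Write x = 4 + 6·k. Then 6·k ≡ 5 − 4 ≡ 1 (mod 13).
Need 6⁻¹ mod 13. Extended Euclid on (13, 6):
13 = 2·6 + 1
6 = 6·1 + 0
Back-substitute:
1 = 13 − 2·6
6⁻¹ ≡ 11 (mod 13), so k ≡ 11·1 ≡ 11 (mod 13).
x = 4 + 6·11 = 70.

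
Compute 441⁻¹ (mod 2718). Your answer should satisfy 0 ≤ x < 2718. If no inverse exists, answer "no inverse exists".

no inverse exists

Compute gcd(441, 2718):
2718 = 6×441 + 72
441 = 6×72 + 9
72 = 8×9 + 0
Since gcd = 9 > 1, 441 is not a unit mod 2718.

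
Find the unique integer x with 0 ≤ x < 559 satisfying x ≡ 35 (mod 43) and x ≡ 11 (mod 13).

336

Write x = 35 + 43·k. Then 43·k ≡ 11 − 35 ≡ 2 (mod 13).
Need 43⁻¹ mod 13. Extended Euclid on (13, 4):
13 = 3×4 + 1
4 = 4×1 + 0
Back-substitute:
1 = 13 − 3·4
43⁻¹ ≡ 10 (mod 13), so k ≡ 10·2 ≡ 7 (mod 13).
x = 35 + 43·7 = 336.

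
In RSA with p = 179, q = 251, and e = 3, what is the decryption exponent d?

φ(n) = (p−1)(q−1) = 178·250 = 44500.
Need d with 3·d ≡ 1 (mod 44500). Apply the extended Euclidean algorithm:
44500 = 14833*3 + 1
3 = 3*1 + 0
Back-substitute:
1 = 44500 − 14833·3
So 3·(-14833) ≡ 1 (mod 44500), hence d ≡ -14833 ≡ 29667 (mod 44500).

29667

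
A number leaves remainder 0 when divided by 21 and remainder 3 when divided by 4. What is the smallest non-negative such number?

Write x = 0 + 21·k. Then 21·k ≡ 3 − 0 ≡ 3 (mod 4).
Need 21⁻¹ mod 4. Extended Euclid on (4, 1):
4 = 4*1 + 0
21⁻¹ ≡ 1 (mod 4), so k ≡ 1·3 ≡ 3 (mod 4).
x = 0 + 21·3 = 63.

63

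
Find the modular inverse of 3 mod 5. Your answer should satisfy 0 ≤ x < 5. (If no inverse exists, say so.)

Extended Euclidean algorithm:
5 = 1·3 + 2
3 = 1·2 + 1
2 = 2·1 + 0
Since gcd(3, 5) = 1, back-substitute to write 1 as a combination:
1 = 3 − 2
1 = −5 + 2·3
So 3·2 ≡ 1 (mod 5).

2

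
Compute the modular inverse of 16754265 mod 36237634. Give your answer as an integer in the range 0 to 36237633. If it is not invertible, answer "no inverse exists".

8995527

gcd(36237634, 16754265) by repeated division:
36237634 = 2*16754265 + 2729104
16754265 = 6*2729104 + 379641
2729104 = 7*379641 + 71617
379641 = 5*71617 + 21556
71617 = 3*21556 + 6949
21556 = 3*6949 + 709
6949 = 9*709 + 568
709 = 1*568 + 141
568 = 4*141 + 4
141 = 35*4 + 1
4 = 4*1 + 0
gcd = 1, so the inverse exists. Back-substitute:
1 = 141 − 35·4
1 = −35·568 + 141·141
1 = 141·709 − 176·568
1 = −176·6949 + 1725·709
1 = 1725·21556 − 5351·6949
1 = −5351·71617 + 17778·21556
1 = 17778·379641 − 94241·71617
1 = −94241·2729104 + 677465·379641
1 = 677465·16754265 − 4159031·2729104
1 = −4159031·36237634 + 8995527·16754265
So 16754265·8995527 ≡ 1 (mod 36237634).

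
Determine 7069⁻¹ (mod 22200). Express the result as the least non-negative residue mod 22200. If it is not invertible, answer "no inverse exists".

Apply the Euclidean algorithm to 22200 and 7069:
22200 = 3*7069 + 993
7069 = 7*993 + 118
993 = 8*118 + 49
118 = 2*49 + 20
49 = 2*20 + 9
20 = 2*9 + 2
9 = 4*2 + 1
2 = 2*1 + 0
The gcd is 1. Working backward:
1 = 9 − 4·2
1 = −4·20 + 9·9
1 = 9·49 − 22·20
1 = −22·118 + 53·49
1 = 53·993 − 446·118
1 = −446·7069 + 3175·993
1 = 3175·22200 − 9971·7069
Thus 7069·(-9971) ≡ 1 (mod 22200); reducing, -9971 mod 22200 = 12229.

12229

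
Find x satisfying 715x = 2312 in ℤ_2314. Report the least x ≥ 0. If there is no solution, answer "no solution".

no solution

gcd(715, 2314):
2314 = 3×715 + 169
715 = 4×169 + 39
169 = 4×39 + 13
39 = 3×13 + 0
gcd = 13, but 13 ∤ 2312, so the congruence has no solution.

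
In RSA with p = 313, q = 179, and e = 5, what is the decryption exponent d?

φ(n) = (p−1)(q−1) = 312·178 = 55536.
Need d with 5·d ≡ 1 (mod 55536). Apply the extended Euclidean algorithm:
55536 = 11107×5 + 1
5 = 5×1 + 0
Back-substitute:
1 = 55536 − 11107·5
So 5·(-11107) ≡ 1 (mod 55536), hence d ≡ -11107 ≡ 44429 (mod 55536).

44429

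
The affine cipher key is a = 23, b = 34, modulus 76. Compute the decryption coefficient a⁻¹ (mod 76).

Apply the Euclidean algorithm to 76 and 23:
76 = 3*23 + 7
23 = 3*7 + 2
7 = 3*2 + 1
2 = 2*1 + 0
gcd = 1, so the inverse exists. Back-substitute:
1 = 7 − 3·2
1 = −3·23 + 10·7
1 = 10·76 − 33·23
Hence 23⁻¹ ≡ -33 ≡ 43 (mod 76).

43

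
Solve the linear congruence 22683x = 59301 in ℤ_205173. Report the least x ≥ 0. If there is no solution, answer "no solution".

First find gcd(22683, 205173):
205173 = 9·22683 + 1026
22683 = 22·1026 + 111
1026 = 9·111 + 27
111 = 4·27 + 3
27 = 9·3 + 0
gcd = 3 and 3 | 59301, so solutions exist. Divide through by 3: 7561x ≡ 19767 (mod 68391).
Now find 7561⁻¹ mod 68391:
68391 = 9*7561 + 342
7561 = 22*342 + 37
342 = 9*37 + 9
37 = 4*9 + 1
9 = 9*1 + 0
Back-substitute:
1 = 37 − 4·9
1 = −4·342 + 37·37
1 = 37·7561 − 818·342
1 = −818·68391 + 7399·7561
So 7561⁻¹ ≡ 7399 (mod 68391).
Then x ≡ 7399·19767 ≡ 36075 (mod 68391); the smallest non-negative solution is x = 36075.

36075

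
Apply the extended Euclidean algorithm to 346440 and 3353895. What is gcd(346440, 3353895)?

Repeated division:
3353895 = 9×346440 + 235935
346440 = 1×235935 + 110505
235935 = 2×110505 + 14925
110505 = 7×14925 + 6030
14925 = 2×6030 + 2865
6030 = 2×2865 + 300
2865 = 9×300 + 165
300 = 1×165 + 135
165 = 1×135 + 30
135 = 4×30 + 15
30 = 2×15 + 0
gcd(346440, 3353895) = 15.
Back-substituting:
15 = 135 − 4·30
15 = −4·165 + 5·135
15 = 5·300 − 9·165
15 = −9·2865 + 86·300
15 = 86·6030 − 181·2865
15 = −181·14925 + 448·6030
15 = 448·110505 − 3317·14925
15 = −3317·235935 + 7082·110505
15 = 7082·346440 − 10399·235935
15 = −10399·3353895 + 100673·346440
So 15 = (-10399)·3353895 + (100673)·346440.

15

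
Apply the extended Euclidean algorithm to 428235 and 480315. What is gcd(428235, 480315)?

15

Repeated division:
480315 = 1×428235 + 52080
428235 = 8×52080 + 11595
52080 = 4×11595 + 5700
11595 = 2×5700 + 195
5700 = 29×195 + 45
195 = 4×45 + 15
45 = 3×15 + 0
gcd(428235, 480315) = 15.
Back-substituting:
15 = 195 − 4·45
15 = −4·5700 + 117·195
15 = 117·11595 − 238·5700
15 = −238·52080 + 1069·11595
15 = 1069·428235 − 8790·52080
15 = −8790·480315 + 9859·428235
So 15 = (-8790)·480315 + (9859)·428235.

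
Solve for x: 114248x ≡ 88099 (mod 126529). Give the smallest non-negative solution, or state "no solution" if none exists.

First find gcd(114248, 126529):
126529 = 1·114248 + 12281
114248 = 9·12281 + 3719
12281 = 3·3719 + 1124
3719 = 3·1124 + 347
1124 = 3·347 + 83
347 = 4·83 + 15
83 = 5·15 + 8
15 = 1·8 + 7
8 = 1·7 + 1
7 = 7·1 + 0
gcd = 1, so a unique solution mod 126529 exists.
Back-substitute for the Bézout coefficients:
1 = 8 − 7
1 = −15 + 2·8
1 = 2·83 − 11·15
1 = −11·347 + 46·83
1 = 46·1124 − 149·347
1 = −149·3719 + 493·1124
1 = 493·12281 − 1628·3719
1 = −1628·114248 + 15145·12281
1 = 15145·126529 − 16773·114248
So 114248·(-16773) ≡ 1 (mod 126529), giving 114248⁻¹ ≡ 109756.
x ≡ 114248⁻¹·88099 ≡ 109756·88099 ≡ 47664 (mod 126529).

47664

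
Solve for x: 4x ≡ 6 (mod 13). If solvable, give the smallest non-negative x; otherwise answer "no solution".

8

First find gcd(4, 13):
13 = 3*4 + 1
4 = 4*1 + 0
gcd = 1, so a unique solution mod 13 exists.
Back-substitute for the Bézout coefficients:
1 = 13 − 3·4
So 4·(-3) ≡ 1 (mod 13), giving 4⁻¹ ≡ 10.
x ≡ 4⁻¹·6 ≡ 10·6 ≡ 8 (mod 13).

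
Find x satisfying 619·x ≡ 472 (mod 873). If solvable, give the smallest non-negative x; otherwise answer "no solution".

115

First find gcd(619, 873):
873 = 1·619 + 254
619 = 2·254 + 111
254 = 2·111 + 32
111 = 3·32 + 15
32 = 2·15 + 2
15 = 7·2 + 1
2 = 2·1 + 0
gcd = 1, so a unique solution mod 873 exists.
Back-substitute for the Bézout coefficients:
1 = 15 − 7·2
1 = −7·32 + 15·15
1 = 15·111 − 52·32
1 = −52·254 + 119·111
1 = 119·619 − 290·254
1 = −290·873 + 409·619
So 619·(409) ≡ 1 (mod 873), giving 619⁻¹ ≡ 409.
x ≡ 619⁻¹·472 ≡ 409·472 ≡ 115 (mod 873).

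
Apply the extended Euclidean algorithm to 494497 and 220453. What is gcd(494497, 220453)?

Repeated division:
494497 = 2·220453 + 53591
220453 = 4·53591 + 6089
53591 = 8·6089 + 4879
6089 = 1·4879 + 1210
4879 = 4·1210 + 39
1210 = 31·39 + 1
39 = 39·1 + 0
gcd(494497, 220453) = 1.
Back-substituting:
1 = 1210 − 31·39
1 = −31·4879 + 125·1210
1 = 125·6089 − 156·4879
1 = −156·53591 + 1373·6089
1 = 1373·220453 − 5648·53591
1 = −5648·494497 + 12669·220453
So 1 = (-5648)·494497 + (12669)·220453.

1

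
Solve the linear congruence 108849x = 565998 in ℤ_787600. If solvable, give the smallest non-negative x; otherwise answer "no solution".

First find gcd(108849, 787600):
787600 = 7×108849 + 25657
108849 = 4×25657 + 6221
25657 = 4×6221 + 773
6221 = 8×773 + 37
773 = 20×37 + 33
37 = 1×33 + 4
33 = 8×4 + 1
4 = 4×1 + 0
gcd = 1, so a unique solution mod 787600 exists.
Back-substitute for the Bézout coefficients:
1 = 33 − 8·4
1 = −8·37 + 9·33
1 = 9·773 − 188·37
1 = −188·6221 + 1513·773
1 = 1513·25657 − 6240·6221
1 = −6240·108849 + 26473·25657
1 = 26473·787600 − 191551·108849
So 108849·(-191551) ≡ 1 (mod 787600), giving 108849⁻¹ ≡ 596049.
x ≡ 108849⁻¹·565998 ≡ 596049·565998 ≡ 382702 (mod 787600).

382702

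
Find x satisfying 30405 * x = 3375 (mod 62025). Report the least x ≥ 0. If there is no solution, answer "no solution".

3670

First find gcd(30405, 62025):
62025 = 2*30405 + 1215
30405 = 25*1215 + 30
1215 = 40*30 + 15
30 = 2*15 + 0
gcd = 15 and 15 | 3375, so solutions exist. Divide through by 15: 2027x ≡ 225 (mod 4135).
Now find 2027⁻¹ mod 4135:
4135 = 2*2027 + 81
2027 = 25*81 + 2
81 = 40*2 + 1
2 = 2*1 + 0
Back-substitute:
1 = 81 − 40·2
1 = −40·2027 + 1001·81
1 = 1001·4135 − 2042·2027
So 2027·(-2042) ≡ 1 (mod 4135), i.e. 2027⁻¹ ≡ 2093.
Then x ≡ 2093·225 ≡ 3670 (mod 4135); the smallest non-negative solution is x = 3670.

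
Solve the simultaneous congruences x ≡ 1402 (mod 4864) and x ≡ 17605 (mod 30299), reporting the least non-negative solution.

102276730

Write x = 1402 + 4864·k. Then 4864·k ≡ 17605 − 1402 ≡ 16203 (mod 30299).
Need 4864⁻¹ mod 30299. Extended Euclid on (30299, 4864):
30299 = 6·4864 + 1115
4864 = 4·1115 + 404
1115 = 2·404 + 307
404 = 1·307 + 97
307 = 3·97 + 16
97 = 6·16 + 1
16 = 16·1 + 0
Back-substitute:
1 = 97 − 6·16
1 = −6·307 + 19·97
1 = 19·404 − 25·307
1 = −25·1115 + 69·404
1 = 69·4864 − 301·1115
1 = −301·30299 + 1875·4864
4864⁻¹ ≡ 1875 (mod 30299), so k ≡ 1875·16203 ≡ 21027 (mod 30299).
x = 1402 + 4864·21027 = 102276730.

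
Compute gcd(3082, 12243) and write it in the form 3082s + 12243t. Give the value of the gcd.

Euclidean algorithm:
12243 = 3*3082 + 2997
3082 = 1*2997 + 85
2997 = 35*85 + 22
85 = 3*22 + 19
22 = 1*19 + 3
19 = 6*3 + 1
3 = 3*1 + 0
gcd(3082, 12243) = 1.
Express as a combination:
1 = 19 − 6·3
1 = −6·22 + 7·19
1 = 7·85 − 27·22
1 = −27·2997 + 952·85
1 = 952·3082 − 979·2997
1 = −979·12243 + 3889·3082
So 1 = (-979)·12243 + (3889)·3082.

1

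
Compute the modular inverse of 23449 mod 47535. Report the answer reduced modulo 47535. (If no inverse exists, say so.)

Extended Euclidean algorithm:
47535 = 2×23449 + 637
23449 = 36×637 + 517
637 = 1×517 + 120
517 = 4×120 + 37
120 = 3×37 + 9
37 = 4×9 + 1
9 = 9×1 + 0
Since gcd(23449, 47535) = 1, back-substitute to write 1 as a combination:
1 = 37 − 4·9
1 = −4·120 + 13·37
1 = 13·517 − 56·120
1 = −56·637 + 69·517
1 = 69·23449 − 2540·637
1 = −2540·47535 + 5149·23449
So 23449·5149 ≡ 1 (mod 47535).

5149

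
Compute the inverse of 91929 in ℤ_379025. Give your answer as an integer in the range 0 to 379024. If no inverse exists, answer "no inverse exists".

Extended Euclidean algorithm:
379025 = 4·91929 + 11309
91929 = 8·11309 + 1457
11309 = 7·1457 + 1110
1457 = 1·1110 + 347
1110 = 3·347 + 69
347 = 5·69 + 2
69 = 34·2 + 1
2 = 2·1 + 0
Since gcd(91929, 379025) = 1, back-substitute to write 1 as a combination:
1 = 69 − 34·2
1 = −34·347 + 171·69
1 = 171·1110 − 547·347
1 = −547·1457 + 718·1110
1 = 718·11309 − 5573·1457
1 = −5573·91929 + 45302·11309
1 = 45302·379025 − 186781·91929
Thus 91929·(-186781) ≡ 1 (mod 379025); reducing, -186781 mod 379025 = 192244.

192244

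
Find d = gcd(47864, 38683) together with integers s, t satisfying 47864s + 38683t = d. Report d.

1

Repeated division:
47864 = 1*38683 + 9181
38683 = 4*9181 + 1959
9181 = 4*1959 + 1345
1959 = 1*1345 + 614
1345 = 2*614 + 117
614 = 5*117 + 29
117 = 4*29 + 1
29 = 29*1 + 0
gcd(47864, 38683) = 1.
Working backward:
1 = 117 − 4·29
1 = −4·614 + 21·117
1 = 21·1345 − 46·614
1 = −46·1959 + 67·1345
1 = 67·9181 − 314·1959
1 = −314·38683 + 1323·9181
1 = 1323·47864 − 1637·38683
So 1 = (1323)·47864 + (-1637)·38683.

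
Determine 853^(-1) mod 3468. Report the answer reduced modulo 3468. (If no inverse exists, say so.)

805

Run Euclid on (3468, 853):
3468 = 4·853 + 56
853 = 15·56 + 13
56 = 4·13 + 4
13 = 3·4 + 1
4 = 4·1 + 0
gcd = 1, so the inverse exists. Back-substitute:
1 = 13 − 3·4
1 = −3·56 + 13·13
1 = 13·853 − 198·56
1 = −198·3468 + 805·853
So 853·805 ≡ 1 (mod 3468).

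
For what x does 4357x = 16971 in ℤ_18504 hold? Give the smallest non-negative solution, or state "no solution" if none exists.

4047

First find gcd(4357, 18504):
18504 = 4×4357 + 1076
4357 = 4×1076 + 53
1076 = 20×53 + 16
53 = 3×16 + 5
16 = 3×5 + 1
5 = 5×1 + 0
gcd = 1, so a unique solution mod 18504 exists.
Back-substitute for the Bézout coefficients:
1 = 16 − 3·5
1 = −3·53 + 10·16
1 = 10·1076 − 203·53
1 = −203·4357 + 822·1076
1 = 822·18504 − 3491·4357
So 4357·(-3491) ≡ 1 (mod 18504), giving 4357⁻¹ ≡ 15013.
x ≡ 4357⁻¹·16971 ≡ 15013·16971 ≡ 4047 (mod 18504).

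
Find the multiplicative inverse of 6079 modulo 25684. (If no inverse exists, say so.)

2835

Extended Euclidean algorithm:
25684 = 4·6079 + 1368
6079 = 4·1368 + 607
1368 = 2·607 + 154
607 = 3·154 + 145
154 = 1·145 + 9
145 = 16·9 + 1
9 = 9·1 + 0
gcd = 1, so the inverse exists. Back-substitute:
1 = 145 − 16·9
1 = −16·154 + 17·145
1 = 17·607 − 67·154
1 = −67·1368 + 151·607
1 = 151·6079 − 671·1368
1 = −671·25684 + 2835·6079
So 6079·2835 ≡ 1 (mod 25684).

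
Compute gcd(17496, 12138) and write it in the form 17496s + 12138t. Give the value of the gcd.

6

Apply Euclid's algorithm to 17496 and 12138:
17496 = 1×12138 + 5358
12138 = 2×5358 + 1422
5358 = 3×1422 + 1092
1422 = 1×1092 + 330
1092 = 3×330 + 102
330 = 3×102 + 24
102 = 4×24 + 6
24 = 4×6 + 0
gcd(17496, 12138) = 6.
Back-substituting:
6 = 102 − 4·24
6 = −4·330 + 13·102
6 = 13·1092 − 43·330
6 = −43·1422 + 56·1092
6 = 56·5358 − 211·1422
6 = −211·12138 + 478·5358
6 = 478·17496 − 689·12138
So 6 = (478)·17496 + (-689)·12138.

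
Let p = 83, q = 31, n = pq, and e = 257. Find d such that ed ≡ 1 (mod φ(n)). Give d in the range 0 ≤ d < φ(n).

φ(n) = (p−1)(q−1) = 82·30 = 2460.
Need d with 257·d ≡ 1 (mod 2460). Apply the extended Euclidean algorithm:
2460 = 9×257 + 147
257 = 1×147 + 110
147 = 1×110 + 37
110 = 2×37 + 36
37 = 1×36 + 1
36 = 36×1 + 0
Back-substitute:
1 = 37 − 36
1 = −110 + 3·37
1 = 3·147 − 4·110
1 = −4·257 + 7·147
1 = 7·2460 − 67·257
So 257·(-67) ≡ 1 (mod 2460), hence d ≡ -67 ≡ 2393 (mod 2460).

2393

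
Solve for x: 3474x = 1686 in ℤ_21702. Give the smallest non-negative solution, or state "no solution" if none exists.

2037

First find gcd(3474, 21702):
21702 = 6·3474 + 858
3474 = 4·858 + 42
858 = 20·42 + 18
42 = 2·18 + 6
18 = 3·6 + 0
gcd = 6 and 6 | 1686, so solutions exist. Divide through by 6: 579x ≡ 281 (mod 3617).
Now find 579⁻¹ mod 3617:
3617 = 6*579 + 143
579 = 4*143 + 7
143 = 20*7 + 3
7 = 2*3 + 1
3 = 3*1 + 0
Back-substitute:
1 = 7 − 2·3
1 = −2·143 + 41·7
1 = 41·579 − 166·143
1 = −166·3617 + 1037·579
So 579⁻¹ ≡ 1037 (mod 3617).
Then x ≡ 1037·281 ≡ 2037 (mod 3617); the smallest non-negative solution is x = 2037.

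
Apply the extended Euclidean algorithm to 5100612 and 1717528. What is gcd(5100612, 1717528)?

Repeated division:
5100612 = 2×1717528 + 1665556
1717528 = 1×1665556 + 51972
1665556 = 32×51972 + 2452
51972 = 21×2452 + 480
2452 = 5×480 + 52
480 = 9×52 + 12
52 = 4×12 + 4
12 = 3×4 + 0
gcd(5100612, 1717528) = 4.
Working backward:
4 = 52 − 4·12
4 = −4·480 + 37·52
4 = 37·2452 − 189·480
4 = −189·51972 + 4006·2452
4 = 4006·1665556 − 128381·51972
4 = −128381·1717528 + 132387·1665556
4 = 132387·5100612 − 393155·1717528
So 4 = (132387)·5100612 + (-393155)·1717528.

4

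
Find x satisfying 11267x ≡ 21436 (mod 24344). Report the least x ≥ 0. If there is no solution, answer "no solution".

20124

First find gcd(11267, 24344):
24344 = 2×11267 + 1810
11267 = 6×1810 + 407
1810 = 4×407 + 182
407 = 2×182 + 43
182 = 4×43 + 10
43 = 4×10 + 3
10 = 3×3 + 1
3 = 3×1 + 0
gcd = 1, so a unique solution mod 24344 exists.
Back-substitute for the Bézout coefficients:
1 = 10 − 3·3
1 = −3·43 + 13·10
1 = 13·182 − 55·43
1 = −55·407 + 123·182
1 = 123·1810 − 547·407
1 = −547·11267 + 3405·1810
1 = 3405·24344 − 7357·11267
So 11267·(-7357) ≡ 1 (mod 24344), giving 11267⁻¹ ≡ 16987.
x ≡ 11267⁻¹·21436 ≡ 16987·21436 ≡ 20124 (mod 24344).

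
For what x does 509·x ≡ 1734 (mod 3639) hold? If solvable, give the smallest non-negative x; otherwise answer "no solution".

First find gcd(509, 3639):
3639 = 7×509 + 76
509 = 6×76 + 53
76 = 1×53 + 23
53 = 2×23 + 7
23 = 3×7 + 2
7 = 3×2 + 1
2 = 2×1 + 0
gcd = 1, so a unique solution mod 3639 exists.
Back-substitute for the Bézout coefficients:
1 = 7 − 3·2
1 = −3·23 + 10·7
1 = 10·53 − 23·23
1 = −23·76 + 33·53
1 = 33·509 − 221·76
1 = −221·3639 + 1580·509
So 509·(1580) ≡ 1 (mod 3639), giving 509⁻¹ ≡ 1580.
x ≡ 509⁻¹·1734 ≡ 1580·1734 ≡ 3192 (mod 3639).

3192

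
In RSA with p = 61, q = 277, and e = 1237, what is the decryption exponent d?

9853

φ(n) = (p−1)(q−1) = 60·276 = 16560.
Need d with 1237·d ≡ 1 (mod 16560). Apply the extended Euclidean algorithm:
16560 = 13·1237 + 479
1237 = 2·479 + 279
479 = 1·279 + 200
279 = 1·200 + 79
200 = 2·79 + 42
79 = 1·42 + 37
42 = 1·37 + 5
37 = 7·5 + 2
5 = 2·2 + 1
2 = 2·1 + 0
Back-substitute:
1 = 5 − 2·2
1 = −2·37 + 15·5
1 = 15·42 − 17·37
1 = −17·79 + 32·42
1 = 32·200 − 81·79
1 = −81·279 + 113·200
1 = 113·479 − 194·279
1 = −194·1237 + 501·479
1 = 501·16560 − 6707·1237
So 1237·(-6707) ≡ 1 (mod 16560), hence d ≡ -6707 ≡ 9853 (mod 16560).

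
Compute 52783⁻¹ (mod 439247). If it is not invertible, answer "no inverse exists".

gcd(439247, 52783) by repeated division:
439247 = 8·52783 + 16983
52783 = 3·16983 + 1834
16983 = 9·1834 + 477
1834 = 3·477 + 403
477 = 1·403 + 74
403 = 5·74 + 33
74 = 2·33 + 8
33 = 4·8 + 1
8 = 8·1 + 0
gcd = 1, so the inverse exists. Back-substitute:
1 = 33 − 4·8
1 = −4·74 + 9·33
1 = 9·403 − 49·74
1 = −49·477 + 58·403
1 = 58·1834 − 223·477
1 = −223·16983 + 2065·1834
1 = 2065·52783 − 6418·16983
1 = −6418·439247 + 53409·52783
So 52783·53409 ≡ 1 (mod 439247).

53409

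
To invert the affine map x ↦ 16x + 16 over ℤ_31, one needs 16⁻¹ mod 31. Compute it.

gcd(31, 16) by repeated division:
31 = 1×16 + 15
16 = 1×15 + 1
15 = 15×1 + 0
Since gcd(16, 31) = 1, back-substitute to write 1 as a combination:
1 = 16 − 15
1 = −31 + 2·16
So 16·2 ≡ 1 (mod 31).

2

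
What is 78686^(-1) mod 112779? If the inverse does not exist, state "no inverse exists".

27314

Run Euclid on (112779, 78686):
112779 = 1·78686 + 34093
78686 = 2·34093 + 10500
34093 = 3·10500 + 2593
10500 = 4·2593 + 128
2593 = 20·128 + 33
128 = 3·33 + 29
33 = 1·29 + 4
29 = 7·4 + 1
4 = 4·1 + 0
The gcd is 1. Working backward:
1 = 29 − 7·4
1 = −7·33 + 8·29
1 = 8·128 − 31·33
1 = −31·2593 + 628·128
1 = 628·10500 − 2543·2593
1 = −2543·34093 + 8257·10500
1 = 8257·78686 − 19057·34093
1 = −19057·112779 + 27314·78686
So 78686·27314 ≡ 1 (mod 112779).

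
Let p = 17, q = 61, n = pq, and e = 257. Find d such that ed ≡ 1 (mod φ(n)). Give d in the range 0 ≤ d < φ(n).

φ(n) = (p−1)(q−1) = 16·60 = 960.
Need d with 257·d ≡ 1 (mod 960). Apply the extended Euclidean algorithm:
960 = 3·257 + 189
257 = 1·189 + 68
189 = 2·68 + 53
68 = 1·53 + 15
53 = 3·15 + 8
15 = 1·8 + 7
8 = 1·7 + 1
7 = 7·1 + 0
Back-substitute:
1 = 8 − 7
1 = −15 + 2·8
1 = 2·53 − 7·15
1 = −7·68 + 9·53
1 = 9·189 − 25·68
1 = −25·257 + 34·189
1 = 34·960 − 127·257
So 257·(-127) ≡ 1 (mod 960), hence d ≡ -127 ≡ 833 (mod 960).

833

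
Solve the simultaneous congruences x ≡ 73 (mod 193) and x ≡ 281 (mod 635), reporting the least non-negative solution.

50446

Write x = 73 + 193·k. Then 193·k ≡ 281 − 73 ≡ 208 (mod 635).
Need 193⁻¹ mod 635. Extended Euclid on (635, 193):
635 = 3·193 + 56
193 = 3·56 + 25
56 = 2·25 + 6
25 = 4·6 + 1
6 = 6·1 + 0
Back-substitute:
1 = 25 − 4·6
1 = −4·56 + 9·25
1 = 9·193 − 31·56
1 = −31·635 + 102·193
193⁻¹ ≡ 102 (mod 635), so k ≡ 102·208 ≡ 261 (mod 635).
x = 73 + 193·261 = 50446.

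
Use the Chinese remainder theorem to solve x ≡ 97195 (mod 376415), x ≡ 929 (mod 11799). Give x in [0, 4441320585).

3375034085

Write x = 97195 + 376415·k. Then 376415·k ≡ 929 − 97195 ≡ 9925 (mod 11799).
Need 376415⁻¹ mod 11799. Extended Euclid on (11799, 10646):
11799 = 1×10646 + 1153
10646 = 9×1153 + 269
1153 = 4×269 + 77
269 = 3×77 + 38
77 = 2×38 + 1
38 = 38×1 + 0
Back-substitute:
1 = 77 − 2·38
1 = −2·269 + 7·77
1 = 7·1153 − 30·269
1 = −30·10646 + 277·1153
1 = 277·11799 − 307·10646
376415⁻¹ ≡ 11492 (mod 11799), so k ≡ 11492·9925 ≡ 8966 (mod 11799).
x = 97195 + 376415·8966 = 3375034085.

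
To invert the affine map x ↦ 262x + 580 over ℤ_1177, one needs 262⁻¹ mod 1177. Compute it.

Extended Euclidean algorithm:
1177 = 4×262 + 129
262 = 2×129 + 4
129 = 32×4 + 1
4 = 4×1 + 0
gcd = 1, so the inverse exists. Back-substitute:
1 = 129 − 32·4
1 = −32·262 + 65·129
1 = 65·1177 − 292·262
Thus 262·(-292) ≡ 1 (mod 1177); reducing, -292 mod 1177 = 885.

885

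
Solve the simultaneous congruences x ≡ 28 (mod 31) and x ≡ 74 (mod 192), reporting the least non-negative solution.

Write x = 28 + 31·k. Then 31·k ≡ 74 − 28 ≡ 46 (mod 192).
Need 31⁻¹ mod 192. Extended Euclid on (192, 31):
192 = 6×31 + 6
31 = 5×6 + 1
6 = 6×1 + 0
Back-substitute:
1 = 31 − 5·6
1 = −5·192 + 31·31
31⁻¹ ≡ 31 (mod 192), so k ≡ 31·46 ≡ 82 (mod 192).
x = 28 + 31·82 = 2570.

2570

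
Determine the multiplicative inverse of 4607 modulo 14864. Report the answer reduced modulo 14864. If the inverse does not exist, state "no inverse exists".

3007

Apply the Euclidean algorithm to 14864 and 4607:
14864 = 3·4607 + 1043
4607 = 4·1043 + 435
1043 = 2·435 + 173
435 = 2·173 + 89
173 = 1·89 + 84
89 = 1·84 + 5
84 = 16·5 + 4
5 = 1·4 + 1
4 = 4·1 + 0
gcd = 1, so the inverse exists. Back-substitute:
1 = 5 − 4
1 = −84 + 17·5
1 = 17·89 − 18·84
1 = −18·173 + 35·89
1 = 35·435 − 88·173
1 = −88·1043 + 211·435
1 = 211·4607 − 932·1043
1 = −932·14864 + 3007·4607
So 4607·3007 ≡ 1 (mod 14864).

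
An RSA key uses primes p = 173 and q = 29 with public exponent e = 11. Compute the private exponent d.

φ(n) = (p−1)(q−1) = 172·28 = 4816.
Need d with 11·d ≡ 1 (mod 4816). Apply the extended Euclidean algorithm:
4816 = 437·11 + 9
11 = 1·9 + 2
9 = 4·2 + 1
2 = 2·1 + 0
Back-substitute:
1 = 9 − 4·2
1 = −4·11 + 5·9
1 = 5·4816 − 2189·11
So 11·(-2189) ≡ 1 (mod 4816), hence d ≡ -2189 ≡ 2627 (mod 4816).

2627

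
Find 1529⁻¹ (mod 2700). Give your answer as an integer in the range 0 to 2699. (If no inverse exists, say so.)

1169

Run Euclid on (2700, 1529):
2700 = 1×1529 + 1171
1529 = 1×1171 + 358
1171 = 3×358 + 97
358 = 3×97 + 67
97 = 1×67 + 30
67 = 2×30 + 7
30 = 4×7 + 2
7 = 3×2 + 1
2 = 2×1 + 0
Since gcd(1529, 2700) = 1, back-substitute to write 1 as a combination:
1 = 7 − 3·2
1 = −3·30 + 13·7
1 = 13·67 − 29·30
1 = −29·97 + 42·67
1 = 42·358 − 155·97
1 = −155·1171 + 507·358
1 = 507·1529 − 662·1171
1 = −662·2700 + 1169·1529
So 1529·1169 ≡ 1 (mod 2700).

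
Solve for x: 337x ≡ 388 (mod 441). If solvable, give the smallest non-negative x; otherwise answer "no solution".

115

First find gcd(337, 441):
441 = 1×337 + 104
337 = 3×104 + 25
104 = 4×25 + 4
25 = 6×4 + 1
4 = 4×1 + 0
gcd = 1, so a unique solution mod 441 exists.
Back-substitute for the Bézout coefficients:
1 = 25 − 6·4
1 = −6·104 + 25·25
1 = 25·337 − 81·104
1 = −81·441 + 106·337
So 337·(106) ≡ 1 (mod 441), giving 337⁻¹ ≡ 106.
x ≡ 337⁻¹·388 ≡ 106·388 ≡ 115 (mod 441).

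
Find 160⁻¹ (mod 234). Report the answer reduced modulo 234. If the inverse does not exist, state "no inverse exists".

Compute gcd(160, 234):
234 = 1·160 + 74
160 = 2·74 + 12
74 = 6·12 + 2
12 = 6·2 + 0
gcd(160, 234) = 2 ≠ 1, so 160 has no multiplicative inverse modulo 234.

no inverse exists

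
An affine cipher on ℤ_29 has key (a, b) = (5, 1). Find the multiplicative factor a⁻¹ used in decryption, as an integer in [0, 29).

6

Extended Euclidean algorithm:
29 = 5×5 + 4
5 = 1×4 + 1
4 = 4×1 + 0
The gcd is 1. Working backward:
1 = 5 − 4
1 = −29 + 6·5
So 5·6 ≡ 1 (mod 29).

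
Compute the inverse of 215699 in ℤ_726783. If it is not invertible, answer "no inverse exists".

Apply the Euclidean algorithm to 726783 and 215699:
726783 = 3*215699 + 79686
215699 = 2*79686 + 56327
79686 = 1*56327 + 23359
56327 = 2*23359 + 9609
23359 = 2*9609 + 4141
9609 = 2*4141 + 1327
4141 = 3*1327 + 160
1327 = 8*160 + 47
160 = 3*47 + 19
47 = 2*19 + 9
19 = 2*9 + 1
9 = 9*1 + 0
Since gcd(215699, 726783) = 1, back-substitute to write 1 as a combination:
1 = 19 − 2·9
1 = −2·47 + 5·19
1 = 5·160 − 17·47
1 = −17·1327 + 141·160
1 = 141·4141 − 440·1327
1 = −440·9609 + 1021·4141
1 = 1021·23359 − 2482·9609
1 = −2482·56327 + 5985·23359
1 = 5985·79686 − 8467·56327
1 = −8467·215699 + 22919·79686
1 = 22919·726783 − 77224·215699
Thus 215699·(-77224) ≡ 1 (mod 726783); reducing, -77224 mod 726783 = 649559.

649559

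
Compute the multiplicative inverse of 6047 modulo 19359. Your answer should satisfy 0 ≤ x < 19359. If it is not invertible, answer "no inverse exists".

Extended Euclidean algorithm:
19359 = 3×6047 + 1218
6047 = 4×1218 + 1175
1218 = 1×1175 + 43
1175 = 27×43 + 14
43 = 3×14 + 1
14 = 14×1 + 0
gcd = 1, so the inverse exists. Back-substitute:
1 = 43 − 3·14
1 = −3·1175 + 82·43
1 = 82·1218 − 85·1175
1 = −85·6047 + 422·1218
1 = 422·19359 − 1351·6047
So 6047·(-1351) ≡ 1 (mod 19359), and -1351 ≡ 18008 (mod 19359).

18008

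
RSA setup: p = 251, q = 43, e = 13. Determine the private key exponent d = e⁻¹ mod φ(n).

8077

φ(n) = (p−1)(q−1) = 250·42 = 10500.
Need d with 13·d ≡ 1 (mod 10500). Apply the extended Euclidean algorithm:
10500 = 807*13 + 9
13 = 1*9 + 4
9 = 2*4 + 1
4 = 4*1 + 0
Back-substitute:
1 = 9 − 2·4
1 = −2·13 + 3·9
1 = 3·10500 − 2423·13
So 13·(-2423) ≡ 1 (mod 10500), hence d ≡ -2423 ≡ 8077 (mod 10500).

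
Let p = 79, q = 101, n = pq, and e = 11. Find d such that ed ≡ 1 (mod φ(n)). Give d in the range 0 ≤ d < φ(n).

7091

φ(n) = (p−1)(q−1) = 78·100 = 7800.
Need d with 11·d ≡ 1 (mod 7800). Apply the extended Euclidean algorithm:
7800 = 709·11 + 1
11 = 11·1 + 0
Back-substitute:
1 = 7800 − 709·11
So 11·(-709) ≡ 1 (mod 7800), hence d ≡ -709 ≡ 7091 (mod 7800).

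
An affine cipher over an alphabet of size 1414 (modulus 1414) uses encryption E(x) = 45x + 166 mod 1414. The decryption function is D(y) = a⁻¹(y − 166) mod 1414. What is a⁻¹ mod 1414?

Extended Euclidean algorithm:
1414 = 31×45 + 19
45 = 2×19 + 7
19 = 2×7 + 5
7 = 1×5 + 2
5 = 2×2 + 1
2 = 2×1 + 0
Since gcd(45, 1414) = 1, back-substitute to write 1 as a combination:
1 = 5 − 2·2
1 = −2·7 + 3·5
1 = 3·19 − 8·7
1 = −8·45 + 19·19
1 = 19·1414 − 597·45
So 45·(-597) ≡ 1 (mod 1414), and -597 ≡ 817 (mod 1414).

817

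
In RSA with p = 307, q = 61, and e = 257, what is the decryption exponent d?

φ(n) = (p−1)(q−1) = 306·60 = 18360.
Need d with 257·d ≡ 1 (mod 18360). Apply the extended Euclidean algorithm:
18360 = 71×257 + 113
257 = 2×113 + 31
113 = 3×31 + 20
31 = 1×20 + 11
20 = 1×11 + 9
11 = 1×9 + 2
9 = 4×2 + 1
2 = 2×1 + 0
Back-substitute:
1 = 9 − 4·2
1 = −4·11 + 5·9
1 = 5·20 − 9·11
1 = −9·31 + 14·20
1 = 14·113 − 51·31
1 = −51·257 + 116·113
1 = 116·18360 − 8287·257
So 257·(-8287) ≡ 1 (mod 18360), hence d ≡ -8287 ≡ 10073 (mod 18360).

10073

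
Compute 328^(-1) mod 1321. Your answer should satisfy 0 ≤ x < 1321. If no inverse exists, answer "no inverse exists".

Extended Euclidean algorithm:
1321 = 4×328 + 9
328 = 36×9 + 4
9 = 2×4 + 1
4 = 4×1 + 0
Since gcd(328, 1321) = 1, back-substitute to write 1 as a combination:
1 = 9 − 2·4
1 = −2·328 + 73·9
1 = 73·1321 − 294·328
Hence 328⁻¹ ≡ -294 ≡ 1027 (mod 1321).

1027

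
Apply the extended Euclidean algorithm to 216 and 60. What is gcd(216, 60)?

Apply Euclid's algorithm to 216 and 60:
216 = 3*60 + 36
60 = 1*36 + 24
36 = 1*24 + 12
24 = 2*12 + 0
gcd(216, 60) = 12.
Express as a combination:
12 = 36 − 24
12 = −60 + 2·36
12 = 2·216 − 7·60
So 12 = (2)·216 + (-7)·60.

12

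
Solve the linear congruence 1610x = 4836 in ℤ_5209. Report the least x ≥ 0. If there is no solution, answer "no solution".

5102

First find gcd(1610, 5209):
5209 = 3×1610 + 379
1610 = 4×379 + 94
379 = 4×94 + 3
94 = 31×3 + 1
3 = 3×1 + 0
gcd = 1, so a unique solution mod 5209 exists.
Back-substitute for the Bézout coefficients:
1 = 94 − 31·3
1 = −31·379 + 125·94
1 = 125·1610 − 531·379
1 = −531·5209 + 1718·1610
So 1610·(1718) ≡ 1 (mod 5209), giving 1610⁻¹ ≡ 1718.
x ≡ 1610⁻¹·4836 ≡ 1718·4836 ≡ 5102 (mod 5209).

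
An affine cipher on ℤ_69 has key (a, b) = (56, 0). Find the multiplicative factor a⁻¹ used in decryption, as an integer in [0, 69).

53

Apply the Euclidean algorithm to 69 and 56:
69 = 1*56 + 13
56 = 4*13 + 4
13 = 3*4 + 1
4 = 4*1 + 0
The gcd is 1. Working backward:
1 = 13 − 3·4
1 = −3·56 + 13·13
1 = 13·69 − 16·56
Thus 56·(-16) ≡ 1 (mod 69); reducing, -16 mod 69 = 53.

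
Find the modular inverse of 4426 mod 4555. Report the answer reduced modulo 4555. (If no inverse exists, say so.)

Run Euclid on (4555, 4426):
4555 = 1·4426 + 129
4426 = 34·129 + 40
129 = 3·40 + 9
40 = 4·9 + 4
9 = 2·4 + 1
4 = 4·1 + 0
Since gcd(4426, 4555) = 1, back-substitute to write 1 as a combination:
1 = 9 − 2·4
1 = −2·40 + 9·9
1 = 9·129 − 29·40
1 = −29·4426 + 995·129
1 = 995·4555 − 1024·4426
Thus 4426·(-1024) ≡ 1 (mod 4555); reducing, -1024 mod 4555 = 3531.

3531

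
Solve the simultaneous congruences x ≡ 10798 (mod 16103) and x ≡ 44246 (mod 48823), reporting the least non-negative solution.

Write x = 10798 + 16103·k. Then 16103·k ≡ 44246 − 10798 ≡ 33448 (mod 48823).
Need 16103⁻¹ mod 48823. Extended Euclid on (48823, 16103):
48823 = 3×16103 + 514
16103 = 31×514 + 169
514 = 3×169 + 7
169 = 24×7 + 1
7 = 7×1 + 0
Back-substitute:
1 = 169 − 24·7
1 = −24·514 + 73·169
1 = 73·16103 − 2287·514
1 = −2287·48823 + 6934·16103
16103⁻¹ ≡ 6934 (mod 48823), so k ≡ 6934·33448 ≡ 19182 (mod 48823).
x = 10798 + 16103·19182 = 308898544.

308898544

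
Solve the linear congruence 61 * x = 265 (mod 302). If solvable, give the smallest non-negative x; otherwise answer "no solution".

First find gcd(61, 302):
302 = 4*61 + 58
61 = 1*58 + 3
58 = 19*3 + 1
3 = 3*1 + 0
gcd = 1, so a unique solution mod 302 exists.
Back-substitute for the Bézout coefficients:
1 = 58 − 19·3
1 = −19·61 + 20·58
1 = 20·302 − 99·61
So 61·(-99) ≡ 1 (mod 302), giving 61⁻¹ ≡ 203.
x ≡ 61⁻¹·265 ≡ 203·265 ≡ 39 (mod 302).

39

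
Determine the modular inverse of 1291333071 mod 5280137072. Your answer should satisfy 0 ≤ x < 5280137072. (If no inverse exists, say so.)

no inverse exists

Compute gcd(1291333071, 5280137072):
5280137072 = 4*1291333071 + 114804788
1291333071 = 11*114804788 + 28480403
114804788 = 4*28480403 + 883176
28480403 = 32*883176 + 218771
883176 = 4*218771 + 8092
218771 = 27*8092 + 287
8092 = 28*287 + 56
287 = 5*56 + 7
56 = 8*7 + 0
gcd(1291333071, 5280137072) = 7 ≠ 1, so 1291333071 has no multiplicative inverse modulo 5280137072.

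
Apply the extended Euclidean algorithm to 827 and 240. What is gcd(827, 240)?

1

Euclidean algorithm:
827 = 3×240 + 107
240 = 2×107 + 26
107 = 4×26 + 3
26 = 8×3 + 2
3 = 1×2 + 1
2 = 2×1 + 0
gcd(827, 240) = 1.
Express as a combination:
1 = 3 − 2
1 = −26 + 9·3
1 = 9·107 − 37·26
1 = −37·240 + 83·107
1 = 83·827 − 286·240
So 1 = (83)·827 + (-286)·240.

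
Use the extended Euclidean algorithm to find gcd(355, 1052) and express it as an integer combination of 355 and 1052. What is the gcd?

Apply Euclid's algorithm to 1052 and 355:
1052 = 2·355 + 342
355 = 1·342 + 13
342 = 26·13 + 4
13 = 3·4 + 1
4 = 4·1 + 0
gcd(355, 1052) = 1.
Working backward:
1 = 13 − 3·4
1 = −3·342 + 79·13
1 = 79·355 − 82·342
1 = −82·1052 + 243·355
So 1 = (-82)·1052 + (243)·355.

1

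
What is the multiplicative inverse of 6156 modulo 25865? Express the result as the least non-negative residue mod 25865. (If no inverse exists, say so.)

gcd(25865, 6156) by repeated division:
25865 = 4*6156 + 1241
6156 = 4*1241 + 1192
1241 = 1*1192 + 49
1192 = 24*49 + 16
49 = 3*16 + 1
16 = 16*1 + 0
The gcd is 1. Working backward:
1 = 49 − 3·16
1 = −3·1192 + 73·49
1 = 73·1241 − 76·1192
1 = −76·6156 + 377·1241
1 = 377·25865 − 1584·6156
So 6156·(-1584) ≡ 1 (mod 25865), and -1584 ≡ 24281 (mod 25865).

24281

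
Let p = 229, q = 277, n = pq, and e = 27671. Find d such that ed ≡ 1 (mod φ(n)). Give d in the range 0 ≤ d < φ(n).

44471

φ(n) = (p−1)(q−1) = 228·276 = 62928.
Need d with 27671·d ≡ 1 (mod 62928). Apply the extended Euclidean algorithm:
62928 = 2×27671 + 7586
27671 = 3×7586 + 4913
7586 = 1×4913 + 2673
4913 = 1×2673 + 2240
2673 = 1×2240 + 433
2240 = 5×433 + 75
433 = 5×75 + 58
75 = 1×58 + 17
58 = 3×17 + 7
17 = 2×7 + 3
7 = 2×3 + 1
3 = 3×1 + 0
Back-substitute:
1 = 7 − 2·3
1 = −2·17 + 5·7
1 = 5·58 − 17·17
1 = −17·75 + 22·58
1 = 22·433 − 127·75
1 = −127·2240 + 657·433
1 = 657·2673 − 784·2240
1 = −784·4913 + 1441·2673
1 = 1441·7586 − 2225·4913
1 = −2225·27671 + 8116·7586
1 = 8116·62928 − 18457·27671
So 27671·(-18457) ≡ 1 (mod 62928), hence d ≡ -18457 ≡ 44471 (mod 62928).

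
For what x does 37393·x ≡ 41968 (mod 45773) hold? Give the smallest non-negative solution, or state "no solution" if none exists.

10679

First find gcd(37393, 45773):
45773 = 1·37393 + 8380
37393 = 4·8380 + 3873
8380 = 2·3873 + 634
3873 = 6·634 + 69
634 = 9·69 + 13
69 = 5·13 + 4
13 = 3·4 + 1
4 = 4·1 + 0
gcd = 1, so a unique solution mod 45773 exists.
Back-substitute for the Bézout coefficients:
1 = 13 − 3·4
1 = −3·69 + 16·13
1 = 16·634 − 147·69
1 = −147·3873 + 898·634
1 = 898·8380 − 1943·3873
1 = −1943·37393 + 8670·8380
1 = 8670·45773 − 10613·37393
So 37393·(-10613) ≡ 1 (mod 45773), giving 37393⁻¹ ≡ 35160.
x ≡ 37393⁻¹·41968 ≡ 35160·41968 ≡ 10679 (mod 45773).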